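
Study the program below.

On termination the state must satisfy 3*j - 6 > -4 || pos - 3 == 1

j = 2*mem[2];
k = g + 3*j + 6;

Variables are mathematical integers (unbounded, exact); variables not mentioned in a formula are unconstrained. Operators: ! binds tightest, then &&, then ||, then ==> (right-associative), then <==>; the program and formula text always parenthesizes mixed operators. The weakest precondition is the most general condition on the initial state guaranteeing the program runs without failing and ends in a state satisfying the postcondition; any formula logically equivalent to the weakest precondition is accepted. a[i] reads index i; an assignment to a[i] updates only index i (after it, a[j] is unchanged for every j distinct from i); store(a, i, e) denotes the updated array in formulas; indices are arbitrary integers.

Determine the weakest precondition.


Working backward. After the program, the postcondition 3*j - 6 > -4 || pos - 3 == 1 must hold; in canonical form it is 3*j > 2 || pos == 4.
Before k := g + 3*j + 6: 3*j > 2 || pos == 4
Before j := 2*mem[2]: 6*mem[2] > 2 || pos == 4
Answer: WP = 6*mem[2] > 2 || pos == 4


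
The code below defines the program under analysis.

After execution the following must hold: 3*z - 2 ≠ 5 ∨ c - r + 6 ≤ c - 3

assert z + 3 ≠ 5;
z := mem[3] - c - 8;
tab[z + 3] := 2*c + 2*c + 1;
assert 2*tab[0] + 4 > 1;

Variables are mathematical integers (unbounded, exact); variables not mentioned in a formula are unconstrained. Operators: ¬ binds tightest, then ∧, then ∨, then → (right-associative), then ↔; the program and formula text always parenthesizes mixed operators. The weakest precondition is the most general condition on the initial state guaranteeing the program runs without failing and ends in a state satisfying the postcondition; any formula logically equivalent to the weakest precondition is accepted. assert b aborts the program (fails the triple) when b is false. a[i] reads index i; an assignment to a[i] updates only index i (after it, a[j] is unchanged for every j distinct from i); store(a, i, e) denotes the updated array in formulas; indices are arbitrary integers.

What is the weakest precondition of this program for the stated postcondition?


Working backward. After the program, the postcondition 3*z - 2 ≠ 5 ∨ c - r + 6 ≤ c - 3 must hold; in canonical form it is 3*z ≠ 7 ∨ r ≥ 9.
Before assert 2*tab[0] + 4 > 1: 2*tab[0] > -3 ∧ (3*z ≠ 7 ∨ r ≥ 9)
Before tab[z + 3] := 2*c + 2*c + 1: 2*store(tab, z + 3, 4*c + 1)[0] > -3 ∧ (3*z ≠ 7 ∨ r ≥ 9)
Before z := mem[3] - c - 8: 2*store(tab, mem[3] - c - 5, 4*c + 1)[0] > -3 ∧ (3*mem[3] ≠ 3*c + 31 ∨ r ≥ 9)
Before assert z + 3 ≠ 5: z ≠ 2 ∧ 2*store(tab, mem[3] - c - 5, 4*c + 1)[0] > -3 ∧ (3*mem[3] ≠ 3*c + 31 ∨ r ≥ 9)
Answer: WP = z ≠ 2 ∧ 2*store(tab, mem[3] - c - 5, 4*c + 1)[0] > -3 ∧ (3*mem[3] ≠ 3*c + 31 ∨ r ≥ 9)


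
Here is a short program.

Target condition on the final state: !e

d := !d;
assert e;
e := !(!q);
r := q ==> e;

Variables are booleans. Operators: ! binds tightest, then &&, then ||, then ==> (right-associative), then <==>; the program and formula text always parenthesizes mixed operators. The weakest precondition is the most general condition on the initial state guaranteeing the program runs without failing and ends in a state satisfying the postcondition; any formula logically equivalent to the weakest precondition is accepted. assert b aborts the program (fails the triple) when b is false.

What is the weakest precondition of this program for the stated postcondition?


Working backward. After the program, !e must hold.
Before r := q ==> e: !e
Before e := !(!q): !q
Before assert e: e && (!q)
Before d := !d: e && (!q)
Answer: WP = e && (!q)


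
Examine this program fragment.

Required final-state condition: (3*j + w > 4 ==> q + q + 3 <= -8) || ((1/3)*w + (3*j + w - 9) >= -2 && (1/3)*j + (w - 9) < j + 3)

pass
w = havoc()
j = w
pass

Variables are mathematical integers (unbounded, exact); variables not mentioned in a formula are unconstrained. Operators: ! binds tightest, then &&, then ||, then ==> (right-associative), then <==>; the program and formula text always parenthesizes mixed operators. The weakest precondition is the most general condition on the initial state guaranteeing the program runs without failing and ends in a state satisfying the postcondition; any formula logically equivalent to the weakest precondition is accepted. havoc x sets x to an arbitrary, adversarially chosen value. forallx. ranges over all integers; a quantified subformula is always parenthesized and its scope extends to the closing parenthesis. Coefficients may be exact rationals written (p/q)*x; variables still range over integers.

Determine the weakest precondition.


Working backward. After the program, the postcondition (3*j + w > 4 ==> q + q + 3 <= -8) || ((1/3)*w + (3*j + w - 9) >= -2 && (1/3)*j + (w - 9) < j + 3) must hold; in canonical form it is (3*j + w > 4 ==> 2*q <= -11) || (3*j + (4/3)*w >= 7 && w < (2/3)*j + 12).
Before skip: (3*j + w > 4 ==> 2*q <= -11) || (3*j + (4/3)*w >= 7 && w < (2/3)*j + 12)
Before j := w: (4*w > 4 ==> 2*q <= -11) || ((13/3)*w >= 7 && (1/3)*w < 12)
Before havoc w: forall w_1. ((4*w_1 > 4 ==> 2*q <= -11) || ((13/3)*w_1 >= 7 && (1/3)*w_1 < 12))
Before skip: forall w_1. ((4*w_1 > 4 ==> 2*q <= -11) || ((13/3)*w_1 >= 7 && (1/3)*w_1 < 12))
Answer: WP = forall w_1. ((4*w_1 > 4 ==> 2*q <= -11) || ((13/3)*w_1 >= 7 && (1/3)*w_1 < 12))


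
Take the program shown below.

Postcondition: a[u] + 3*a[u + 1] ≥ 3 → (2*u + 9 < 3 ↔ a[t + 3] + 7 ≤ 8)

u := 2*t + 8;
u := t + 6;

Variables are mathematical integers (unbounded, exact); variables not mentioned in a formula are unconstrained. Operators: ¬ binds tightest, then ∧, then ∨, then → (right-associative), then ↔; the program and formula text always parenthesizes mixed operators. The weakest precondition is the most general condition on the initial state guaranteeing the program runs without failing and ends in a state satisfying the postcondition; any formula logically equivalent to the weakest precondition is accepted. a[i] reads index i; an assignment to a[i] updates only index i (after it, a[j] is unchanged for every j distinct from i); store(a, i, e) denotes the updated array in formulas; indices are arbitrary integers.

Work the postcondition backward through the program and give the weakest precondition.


Working backward. After the program, the postcondition a[u] + 3*a[u + 1] ≥ 3 → (2*u + 9 < 3 ↔ a[t + 3] + 7 ≤ 8) must hold; in canonical form it is 3*a[u + 1] + a[u] ≥ 3 → (2*u < -6 ↔ a[t + 3] ≤ 1).
Before u := t + 6: a[t + 6] + 3*a[t + 7] ≥ 3 → (2*t < -18 ↔ a[t + 3] ≤ 1)
Before u := 2*t + 8: a[t + 6] + 3*a[t + 7] ≥ 3 → (2*t < -18 ↔ a[t + 3] ≤ 1)
Answer: WP = a[t + 6] + 3*a[t + 7] ≥ 3 → (2*t < -18 ↔ a[t + 3] ≤ 1)


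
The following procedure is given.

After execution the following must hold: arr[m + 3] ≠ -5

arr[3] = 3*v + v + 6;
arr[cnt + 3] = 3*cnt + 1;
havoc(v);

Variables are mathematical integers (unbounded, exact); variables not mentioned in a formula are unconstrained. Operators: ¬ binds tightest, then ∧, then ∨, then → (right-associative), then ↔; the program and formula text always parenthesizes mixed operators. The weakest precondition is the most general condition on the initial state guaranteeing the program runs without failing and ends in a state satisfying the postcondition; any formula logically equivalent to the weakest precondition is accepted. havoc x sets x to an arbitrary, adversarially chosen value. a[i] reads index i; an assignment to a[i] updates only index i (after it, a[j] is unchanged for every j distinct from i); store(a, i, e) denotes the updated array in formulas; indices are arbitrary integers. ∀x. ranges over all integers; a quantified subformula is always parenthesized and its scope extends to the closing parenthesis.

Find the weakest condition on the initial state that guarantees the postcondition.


Working backward. After the program, arr[m + 3] ≠ -5 must hold.
Before havoc v: arr[m + 3] ≠ -5
Before arr[cnt + 3] := 3*cnt + 1: store(arr, cnt + 3, 3*cnt + 1)[m + 3] ≠ -5
Before arr[3] := 3*v + v + 6: store(store(arr, 3, 4*v + 6), cnt + 3, 3*cnt + 1)[m + 3] ≠ -5
Answer: WP = store(store(arr, 3, 4*v + 6), cnt + 3, 3*cnt + 1)[m + 3] ≠ -5


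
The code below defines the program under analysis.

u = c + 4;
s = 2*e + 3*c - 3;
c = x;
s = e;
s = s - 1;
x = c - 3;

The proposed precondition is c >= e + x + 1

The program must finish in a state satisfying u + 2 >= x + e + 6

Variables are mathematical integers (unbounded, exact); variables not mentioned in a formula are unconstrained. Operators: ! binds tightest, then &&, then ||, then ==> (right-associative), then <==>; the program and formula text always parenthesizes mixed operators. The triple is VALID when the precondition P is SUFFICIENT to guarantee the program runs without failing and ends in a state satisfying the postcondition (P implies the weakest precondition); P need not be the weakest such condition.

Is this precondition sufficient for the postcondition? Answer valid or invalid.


Working backward. After the program, the postcondition u + 2 >= x + e + 6 must hold; in canonical form it is u >= e + x + 4.
Before x := c - 3: u >= c + e + 1
Before s := s - 1: u >= c + e + 1
Before s := e: u >= c + e + 1
Before c := x: u >= e + x + 1
Before s := 2*e + 3*c - 3: u >= e + x + 1
Before u := c + 4: c >= e + x - 3
The weakest precondition is c >= e + x - 3.
Check whether c >= e + x + 1 implies it.
Every state satisfying the precondition satisfies the weakest precondition: the implication holds.
Answer: valid


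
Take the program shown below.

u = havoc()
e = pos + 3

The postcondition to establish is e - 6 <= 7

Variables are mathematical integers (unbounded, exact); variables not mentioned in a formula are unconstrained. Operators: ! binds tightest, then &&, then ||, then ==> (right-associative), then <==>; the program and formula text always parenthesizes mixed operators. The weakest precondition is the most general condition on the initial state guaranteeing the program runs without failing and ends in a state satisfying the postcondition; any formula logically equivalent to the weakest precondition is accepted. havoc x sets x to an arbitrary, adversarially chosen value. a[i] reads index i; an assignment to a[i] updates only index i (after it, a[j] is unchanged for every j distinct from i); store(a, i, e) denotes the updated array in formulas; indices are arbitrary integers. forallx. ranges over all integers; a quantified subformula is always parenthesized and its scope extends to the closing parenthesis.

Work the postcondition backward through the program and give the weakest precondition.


Working backward. After the program, the postcondition e - 6 <= 7 must hold; in canonical form it is e <= 13.
Before e := pos + 3: pos <= 10
Before havoc u: pos <= 10
Answer: WP = pos <= 10


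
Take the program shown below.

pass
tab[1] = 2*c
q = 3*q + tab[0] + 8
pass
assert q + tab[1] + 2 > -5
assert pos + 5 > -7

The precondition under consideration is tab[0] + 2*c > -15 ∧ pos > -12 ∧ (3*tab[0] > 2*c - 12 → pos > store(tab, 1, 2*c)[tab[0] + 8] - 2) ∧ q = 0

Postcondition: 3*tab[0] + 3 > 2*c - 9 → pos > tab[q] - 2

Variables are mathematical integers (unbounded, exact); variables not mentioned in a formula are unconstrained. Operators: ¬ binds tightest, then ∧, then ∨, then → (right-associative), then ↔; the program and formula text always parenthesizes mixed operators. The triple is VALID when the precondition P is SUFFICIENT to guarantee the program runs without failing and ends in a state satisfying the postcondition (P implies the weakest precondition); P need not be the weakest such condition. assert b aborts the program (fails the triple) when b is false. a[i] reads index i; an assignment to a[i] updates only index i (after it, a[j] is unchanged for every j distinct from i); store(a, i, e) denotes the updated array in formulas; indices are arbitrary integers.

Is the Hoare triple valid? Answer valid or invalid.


Working backward. After the program, the postcondition 3*tab[0] + 3 > 2*c - 9 → pos > tab[q] - 2 must hold; in canonical form it is 3*tab[0] > 2*c - 12 → pos > tab[q] - 2.
Before assert pos + 5 > -7: pos > -12 ∧ (3*tab[0] > 2*c - 12 → pos > tab[q] - 2)
Before assert q + tab[1] + 2 > -5: tab[1] + q > -7 ∧ pos > -12 ∧ (3*tab[0] > 2*c - 12 → pos > tab[q] - 2)
Before skip: tab[1] + q > -7 ∧ pos > -12 ∧ (3*tab[0] > 2*c - 12 → pos > tab[q] - 2)
Before q := 3*q + tab[0] + 8: tab[0] + tab[1] + 3*q > -15 ∧ pos > -12 ∧ (3*tab[0] > 2*c - 12 → pos > tab[tab[0] + 3*q + 8] - 2)
Before tab[1] := 2*c: tab[0] + 2*c + 3*q > -15 ∧ pos > -12 ∧ (3*tab[0] > 2*c - 12 → pos > store(tab, 1, 2*c)[tab[0] + 3*q + 8] - 2)
Before skip: tab[0] + 2*c + 3*q > -15 ∧ pos > -12 ∧ (3*tab[0] > 2*c - 12 → pos > store(tab, 1, 2*c)[tab[0] + 3*q + 8] - 2)
The weakest precondition is tab[0] + 2*c + 3*q > -15 ∧ pos > -12 ∧ (3*tab[0] > 2*c - 12 → pos > store(tab, 1, 2*c)[tab[0] + 3*q + 8] - 2).
Check whether tab[0] + 2*c > -15 ∧ pos > -12 ∧ (3*tab[0] > 2*c - 12 → pos > store(tab, 1, 2*c)[tab[0] + 8] - 2) ∧ q = 0 implies it.
Every state satisfying the precondition satisfies the weakest precondition: the implication holds.
Answer: valid


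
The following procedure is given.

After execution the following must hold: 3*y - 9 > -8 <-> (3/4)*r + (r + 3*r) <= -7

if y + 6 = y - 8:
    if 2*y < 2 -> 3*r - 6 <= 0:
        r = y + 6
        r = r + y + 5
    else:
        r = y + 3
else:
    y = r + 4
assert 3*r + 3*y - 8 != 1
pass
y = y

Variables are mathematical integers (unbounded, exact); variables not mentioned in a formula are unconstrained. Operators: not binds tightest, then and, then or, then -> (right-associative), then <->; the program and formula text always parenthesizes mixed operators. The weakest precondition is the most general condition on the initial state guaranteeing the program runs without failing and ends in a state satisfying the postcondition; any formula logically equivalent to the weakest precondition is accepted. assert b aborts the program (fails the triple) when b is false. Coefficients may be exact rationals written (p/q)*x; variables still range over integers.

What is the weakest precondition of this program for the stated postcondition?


Working backward. After the program, the postcondition 3*y - 9 > -8 <-> (3/4)*r + (r + 3*r) <= -7 must hold; in canonical form it is 3*y > 1 <-> (19/4)*r <= -7.
Before y := y: 3*y > 1 <-> (19/4)*r <= -7
Before skip: 3*y > 1 <-> (19/4)*r <= -7
Before assert 3*r + 3*y - 8 != 1: 3*r + 3*y != 9 and (3*y > 1 <-> (19/4)*r <= -7)
Then branch requires ((2*y < 2 -> 3*r <= 6) -> (9*y != -24 and (3*y > 1 <-> (19/2)*y <= -237/4))) and ((not (2*y < 2 -> 3*r <= 6)) -> (6*y != 0 and (3*y > 1 <-> (19/4)*y <= -85/4))); else branch requires 6*r != -3 and (3*r > -11 <-> (19/4)*r <= -7).
Before the if: 6*r != -3 and (3*r > -11 <-> (19/4)*r <= -7)
Answer: WP = 6*r != -3 and (3*r > -11 <-> (19/4)*r <= -7)


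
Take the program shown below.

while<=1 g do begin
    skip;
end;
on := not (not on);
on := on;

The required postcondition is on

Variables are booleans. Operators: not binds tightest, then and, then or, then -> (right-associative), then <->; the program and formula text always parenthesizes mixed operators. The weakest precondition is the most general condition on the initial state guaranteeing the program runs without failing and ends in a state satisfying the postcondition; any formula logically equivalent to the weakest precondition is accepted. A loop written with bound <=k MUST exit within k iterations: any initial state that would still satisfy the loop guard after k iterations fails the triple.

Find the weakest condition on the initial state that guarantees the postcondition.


Working backward. After the program, on must hold.
Before on := on: on
Before on := not (not on): on
Before the loop (bound <=1), unroll the exhaustion recursion (WP_0 = exit-now case; WP_j = one more guarded iteration, up to j = 1):
  WP_0: (not g) and on
  WP_1: (g -> ((not g) and on)) and ((not g) -> on)
So before the loop: (g -> ((not g) and on)) and ((not g) -> on)
Answer: WP = (g -> ((not g) and on)) and ((not g) -> on)


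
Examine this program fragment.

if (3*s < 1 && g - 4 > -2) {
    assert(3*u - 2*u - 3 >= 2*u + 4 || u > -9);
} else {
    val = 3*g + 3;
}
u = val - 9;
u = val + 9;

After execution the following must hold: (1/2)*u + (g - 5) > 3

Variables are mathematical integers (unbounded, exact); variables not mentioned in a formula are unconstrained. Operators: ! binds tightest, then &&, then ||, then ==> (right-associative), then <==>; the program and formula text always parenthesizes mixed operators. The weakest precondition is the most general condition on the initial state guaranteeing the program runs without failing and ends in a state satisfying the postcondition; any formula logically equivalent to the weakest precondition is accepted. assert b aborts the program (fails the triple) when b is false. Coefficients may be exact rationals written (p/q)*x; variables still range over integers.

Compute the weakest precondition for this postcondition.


Working backward. After the program, the postcondition (1/2)*u + (g - 5) > 3 must hold; in canonical form it is g + (1/2)*u > 8.
Before u := val + 9: g + (1/2)*val > 7/2
Before u := val - 9: g + (1/2)*val > 7/2
Then branch requires (u <= -7 || u > -9) && g + (1/2)*val > 7/2; else branch requires (5/2)*g > 2.
Before the if: ((3*s < 1 && g > 2) ==> ((u <= -7 || u > -9) && g + (1/2)*val > 7/2)) && ((!(3*s < 1 && g > 2)) ==> (5/2)*g > 2)
Answer: WP = ((3*s < 1 && g > 2) ==> ((u <= -7 || u > -9) && g + (1/2)*val > 7/2)) && ((!(3*s < 1 && g > 2)) ==> (5/2)*g > 2)


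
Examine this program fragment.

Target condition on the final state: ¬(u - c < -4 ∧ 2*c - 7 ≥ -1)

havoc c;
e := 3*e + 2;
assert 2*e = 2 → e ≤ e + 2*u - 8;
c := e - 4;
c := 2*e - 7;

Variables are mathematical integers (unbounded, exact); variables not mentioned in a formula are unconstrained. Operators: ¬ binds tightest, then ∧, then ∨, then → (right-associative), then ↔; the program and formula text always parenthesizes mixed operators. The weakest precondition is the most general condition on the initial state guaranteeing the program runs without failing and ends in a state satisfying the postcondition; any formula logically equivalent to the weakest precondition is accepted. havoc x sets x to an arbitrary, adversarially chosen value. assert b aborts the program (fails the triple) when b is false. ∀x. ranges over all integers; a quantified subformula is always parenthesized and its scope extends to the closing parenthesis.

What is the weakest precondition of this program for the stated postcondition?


Working backward. After the program, the postcondition ¬(u - c < -4 ∧ 2*c - 7 ≥ -1) must hold; in canonical form it is ¬(u < c - 4 ∧ 2*c ≥ 6).
Before c := 2*e - 7: ¬(u < 2*e - 11 ∧ 4*e ≥ 20)
Before c := e - 4: ¬(u < 2*e - 11 ∧ 4*e ≥ 20)
Before assert 2*e = 2 → e ≤ e + 2*u - 8: (2*e = 2 → 2*u ≥ 8) ∧ (¬(u < 2*e - 11 ∧ 4*e ≥ 20))
Before e := 3*e + 2: (6*e = -2 → 2*u ≥ 8) ∧ (¬(u < 6*e - 7 ∧ 12*e ≥ 12))
Before havoc c: (6*e = -2 → 2*u ≥ 8) ∧ (¬(u < 6*e - 7 ∧ 12*e ≥ 12))
Answer: WP = (6*e = -2 → 2*u ≥ 8) ∧ (¬(u < 6*e - 7 ∧ 12*e ≥ 12))


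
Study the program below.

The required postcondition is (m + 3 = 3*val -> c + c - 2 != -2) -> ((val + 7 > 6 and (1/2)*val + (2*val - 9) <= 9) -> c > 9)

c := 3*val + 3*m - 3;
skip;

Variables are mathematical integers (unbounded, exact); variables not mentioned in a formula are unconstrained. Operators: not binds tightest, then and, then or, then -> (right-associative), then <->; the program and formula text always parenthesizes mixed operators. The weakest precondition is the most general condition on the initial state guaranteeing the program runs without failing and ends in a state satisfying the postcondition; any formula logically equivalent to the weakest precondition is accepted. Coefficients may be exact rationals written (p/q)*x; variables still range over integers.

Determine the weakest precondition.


Working backward. After the program, the postcondition (m + 3 = 3*val -> c + c - 2 != -2) -> ((val + 7 > 6 and (1/2)*val + (2*val - 9) <= 9) -> c > 9) must hold; in canonical form it is (m = 3*val - 3 -> 2*c != 0) -> ((val > -1 and (5/2)*val <= 18) -> c > 9).
Before skip: (m = 3*val - 3 -> 2*c != 0) -> ((val > -1 and (5/2)*val <= 18) -> c > 9)
Before c := 3*val + 3*m - 3: (m = 3*val - 3 -> 6*m + 6*val != 6) -> ((val > -1 and (5/2)*val <= 18) -> 3*m + 3*val > 12)
Answer: WP = (m = 3*val - 3 -> 6*m + 6*val != 6) -> ((val > -1 and (5/2)*val <= 18) -> 3*m + 3*val > 12)


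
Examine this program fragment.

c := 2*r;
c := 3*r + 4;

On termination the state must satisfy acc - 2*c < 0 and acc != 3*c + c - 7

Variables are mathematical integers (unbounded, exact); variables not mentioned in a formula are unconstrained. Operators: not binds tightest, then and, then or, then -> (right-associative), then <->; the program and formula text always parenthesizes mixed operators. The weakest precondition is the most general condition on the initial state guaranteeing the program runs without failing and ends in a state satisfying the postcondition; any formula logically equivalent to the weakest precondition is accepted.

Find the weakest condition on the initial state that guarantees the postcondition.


Working backward. After the program, the postcondition acc - 2*c < 0 and acc != 3*c + c - 7 must hold; in canonical form it is acc < 2*c and acc != 4*c - 7.
Before c := 3*r + 4: acc < 6*r + 8 and acc != 12*r + 9
Before c := 2*r: acc < 6*r + 8 and acc != 12*r + 9
Answer: WP = acc < 6*r + 8 and acc != 12*r + 9


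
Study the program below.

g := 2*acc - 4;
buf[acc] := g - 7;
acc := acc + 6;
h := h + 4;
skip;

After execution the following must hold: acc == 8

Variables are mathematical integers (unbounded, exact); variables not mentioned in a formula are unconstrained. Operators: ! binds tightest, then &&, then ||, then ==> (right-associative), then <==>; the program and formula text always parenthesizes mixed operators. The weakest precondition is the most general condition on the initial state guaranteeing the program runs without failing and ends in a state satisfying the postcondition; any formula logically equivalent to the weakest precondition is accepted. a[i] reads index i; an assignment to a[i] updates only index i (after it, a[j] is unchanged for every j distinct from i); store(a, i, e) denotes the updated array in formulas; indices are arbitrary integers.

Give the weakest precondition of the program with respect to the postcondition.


Working backward. After the program, acc == 8 must hold.
Before skip: acc == 8
Before h := h + 4: acc == 8
Before acc := acc + 6: acc == 2
Before buf[acc] := g - 7: acc == 2
Before g := 2*acc - 4: acc == 2
Answer: WP = acc == 2


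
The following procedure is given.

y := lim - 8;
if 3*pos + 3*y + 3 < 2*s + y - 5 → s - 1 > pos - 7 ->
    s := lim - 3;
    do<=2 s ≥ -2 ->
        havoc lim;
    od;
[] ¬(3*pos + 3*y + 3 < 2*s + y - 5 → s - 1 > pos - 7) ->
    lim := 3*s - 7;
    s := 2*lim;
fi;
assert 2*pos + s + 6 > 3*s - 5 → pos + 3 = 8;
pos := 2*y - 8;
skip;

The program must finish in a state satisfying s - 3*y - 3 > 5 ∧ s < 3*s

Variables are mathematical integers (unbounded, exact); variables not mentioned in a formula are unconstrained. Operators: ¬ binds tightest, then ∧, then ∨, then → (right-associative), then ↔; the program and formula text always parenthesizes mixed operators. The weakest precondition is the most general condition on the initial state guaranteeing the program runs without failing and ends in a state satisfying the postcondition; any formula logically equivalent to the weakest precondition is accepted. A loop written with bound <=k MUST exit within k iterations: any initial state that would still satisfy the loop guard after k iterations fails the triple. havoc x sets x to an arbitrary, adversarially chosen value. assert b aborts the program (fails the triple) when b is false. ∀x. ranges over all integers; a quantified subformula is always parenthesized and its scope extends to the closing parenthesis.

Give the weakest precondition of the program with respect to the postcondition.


Working backward. After the program, the postcondition s - 3*y - 3 > 5 ∧ s < 3*s must hold; in canonical form it is s > 3*y + 8 ∧ 2*s > 0.
Before skip: s > 3*y + 8 ∧ 2*s > 0
Before pos := 2*y - 8: s > 3*y + 8 ∧ 2*s > 0
Before assert 2*pos + s + 6 > 3*s - 5 → pos + 3 = 8: (2*pos > 2*s - 11 → pos = 5) ∧ s > 3*y + 8 ∧ 2*s > 0
Then branch requires (lim ≥ 1 → ((lim ≥ 1 → ((¬(lim ≥ 1)) ∧ (2*pos > 2*lim - 17 → pos = 5) ∧ lim > 3*y + 11 ∧ 2*lim > 6)) ∧ ((¬(lim ≥ 1)) → ((2*pos > 2*lim - 17 → pos = 5) ∧ lim > 3*y + 11 ∧ 2*lim > 6)))) ∧ ((¬(lim ≥ 1)) → ((2*pos > 2*lim - 17 → pos = 5) ∧ lim > 3*y + 11 ∧ 2*lim > 6)); else branch requires (2*pos > 12*s - 39 → pos = 5) ∧ 6*s > 3*y + 22 ∧ 12*s > 28.
Before the if: ((3*pos + 2*y < 2*s - 8 → s > pos - 6) → ((lim ≥ 1 → ((lim ≥ 1 → ((¬(lim ≥ 1)) ∧ (2*pos > 2*lim - 17 → pos = 5) ∧ lim > 3*y + 11 ∧ 2*lim > 6)) ∧ ((¬(lim ≥ 1)) → ((2*pos > 2*lim - 17 → pos = 5) ∧ lim > 3*y + 11 ∧ 2*lim > 6)))) ∧ ((¬(lim ≥ 1)) → ((2*pos > 2*lim - 17 → pos = 5) ∧ lim > 3*y + 11 ∧ 2*lim > 6)))) ∧ ((¬(3*pos + 2*y < 2*s - 8 → s > pos - 6)) → ((2*pos > 12*s - 39 → pos = 5) ∧ 6*s > 3*y + 22 ∧ 12*s > 28))
Before y := lim - 8: ((2*lim + 3*pos < 2*s + 8 → s > pos - 6) → ((lim ≥ 1 → ((lim ≥ 1 → ((¬(lim ≥ 1)) ∧ (2*pos > 2*lim - 17 → pos = 5) ∧ 2*lim < 13 ∧ 2*lim > 6)) ∧ ((¬(lim ≥ 1)) → ((2*pos > 2*lim - 17 → pos = 5) ∧ 2*lim < 13 ∧ 2*lim > 6)))) ∧ ((¬(lim ≥ 1)) → ((2*pos > 2*lim - 17 → pos = 5) ∧ 2*lim < 13 ∧ 2*lim > 6)))) ∧ ((¬(2*lim + 3*pos < 2*s + 8 → s > pos - 6)) → ((2*pos > 12*s - 39 → pos = 5) ∧ 6*s > 3*lim - 2 ∧ 12*s > 28))
Answer: WP = ((2*lim + 3*pos < 2*s + 8 → s > pos - 6) → ((lim ≥ 1 → ((lim ≥ 1 → ((¬(lim ≥ 1)) ∧ (2*pos > 2*lim - 17 → pos = 5) ∧ 2*lim < 13 ∧ 2*lim > 6)) ∧ ((¬(lim ≥ 1)) → ((2*pos > 2*lim - 17 → pos = 5) ∧ 2*lim < 13 ∧ 2*lim > 6)))) ∧ ((¬(lim ≥ 1)) → ((2*pos > 2*lim - 17 → pos = 5) ∧ 2*lim < 13 ∧ 2*lim > 6)))) ∧ ((¬(2*lim + 3*pos < 2*s + 8 → s > pos - 6)) → ((2*pos > 12*s - 39 → pos = 5) ∧ 6*s > 3*lim - 2 ∧ 12*s > 28))


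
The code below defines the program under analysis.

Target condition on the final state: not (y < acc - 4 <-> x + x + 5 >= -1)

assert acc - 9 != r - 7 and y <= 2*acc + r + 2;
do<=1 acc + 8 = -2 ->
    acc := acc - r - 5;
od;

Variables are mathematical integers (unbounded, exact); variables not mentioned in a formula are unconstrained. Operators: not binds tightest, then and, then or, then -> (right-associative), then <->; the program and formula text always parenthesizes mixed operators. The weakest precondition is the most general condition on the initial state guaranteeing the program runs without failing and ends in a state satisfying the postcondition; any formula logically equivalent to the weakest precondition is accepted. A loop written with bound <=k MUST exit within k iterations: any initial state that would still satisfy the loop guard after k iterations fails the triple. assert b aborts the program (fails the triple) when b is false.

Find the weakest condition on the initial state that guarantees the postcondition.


Working backward. After the program, the postcondition not (y < acc - 4 <-> x + x + 5 >= -1) must hold; in canonical form it is not (y < acc - 4 <-> 2*x >= -6).
Before the loop (bound <=1), unroll the exhaustion recursion (WP_0 = exit-now case; WP_j = one more guarded iteration, up to j = 1):
  WP_0: (not (acc = -10)) and (not (y < acc - 4 <-> 2*x >= -6))
  WP_1: (acc = -10 -> ((not (acc = r - 5)) and (not (r + y < acc - 9 <-> 2*x >= -6)))) and ((not (acc = -10)) -> (not (y < acc - 4 <-> 2*x >= -6)))
So before the loop: (acc = -10 -> ((not (acc = r - 5)) and (not (r + y < acc - 9 <-> 2*x >= -6)))) and ((not (acc = -10)) -> (not (y < acc - 4 <-> 2*x >= -6)))
Before assert acc - 9 != r - 7 and y <= 2*acc + r + 2: acc != r + 2 and y <= 2*acc + r + 2 and (acc = -10 -> ((not (acc = r - 5)) and (not (r + y < acc - 9 <-> 2*x >= -6)))) and ((not (acc = -10)) -> (not (y < acc - 4 <-> 2*x >= -6)))
Answer: WP = acc != r + 2 and y <= 2*acc + r + 2 and (acc = -10 -> ((not (acc = r - 5)) and (not (r + y < acc - 9 <-> 2*x >= -6)))) and ((not (acc = -10)) -> (not (y < acc - 4 <-> 2*x >= -6)))


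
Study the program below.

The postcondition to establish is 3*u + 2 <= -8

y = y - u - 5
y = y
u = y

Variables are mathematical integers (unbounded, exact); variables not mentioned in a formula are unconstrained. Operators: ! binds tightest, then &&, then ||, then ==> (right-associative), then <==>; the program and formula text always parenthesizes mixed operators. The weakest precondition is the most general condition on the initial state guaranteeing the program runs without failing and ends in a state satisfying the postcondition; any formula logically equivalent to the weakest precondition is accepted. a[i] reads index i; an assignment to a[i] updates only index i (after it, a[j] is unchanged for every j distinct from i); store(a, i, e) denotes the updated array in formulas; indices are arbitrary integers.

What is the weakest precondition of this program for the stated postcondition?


Working backward. After the program, the postcondition 3*u + 2 <= -8 must hold; in canonical form it is 3*u <= -10.
Before u := y: 3*y <= -10
Before y := y: 3*y <= -10
Before y := y - u - 5: 3*y <= 3*u + 5
Answer: WP = 3*y <= 3*u + 5


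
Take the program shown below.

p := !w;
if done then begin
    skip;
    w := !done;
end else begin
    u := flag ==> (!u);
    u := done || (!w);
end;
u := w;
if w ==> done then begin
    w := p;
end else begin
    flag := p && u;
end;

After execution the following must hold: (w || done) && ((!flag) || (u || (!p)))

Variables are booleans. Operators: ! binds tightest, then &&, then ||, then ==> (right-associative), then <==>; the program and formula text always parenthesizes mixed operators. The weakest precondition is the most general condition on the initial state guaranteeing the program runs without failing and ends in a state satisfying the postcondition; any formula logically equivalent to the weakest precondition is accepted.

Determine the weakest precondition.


Working backward. After the program, the postcondition (w || done) && ((!flag) || (u || (!p))) must hold; in canonical form it is (w || done) && ((!flag) || u || (!p)).
Then branch requires (p || done) && ((!flag) || u || (!p)); else branch requires (w || done) && ((!(p && u)) || u || (!p)).
Before the if: ((w ==> done) ==> ((p || done) && ((!flag) || u || (!p)))) && ((!(w ==> done)) ==> ((w || done) && ((!(p && u)) || u || (!p))))
Before u := w: ((w ==> done) ==> ((p || done) && ((!flag) || w || (!p)))) && ((!(w ==> done)) ==> ((w || done) && ((!(p && w)) || w || (!p))))
Then branch requires (((!done) ==> done) ==> ((p || done) && ((!flag) || (!done) || (!p)))) && ((!((!done) ==> done)) ==> ((!(p && (!done))) || (!done) || (!p))); else branch requires ((w ==> done) ==> ((p || done) && ((!flag) || w || (!p)))) && ((!(w ==> done)) ==> ((w || done) && ((!(p && w)) || w || (!p)))).
Before the if: (done ==> ((((!done) ==> done) ==> ((p || done) && ((!flag) || (!done) || (!p)))) && ((!((!done) ==> done)) ==> ((!(p && (!done))) || (!done) || (!p))))) && ((!done) ==> (((w ==> done) ==> ((p || done) && ((!flag) || w || (!p)))) && ((!(w ==> done)) ==> ((w || done) && ((!(p && w)) || w || (!p))))))
Before p := !w: (done ==> ((((!done) ==> done) ==> (((!w) || done) && ((!flag) || (!done) || w))) && ((!((!done) ==> done)) ==> ((!((!w) && (!done))) || (!done) || w)))) && ((!done) ==> (((w ==> done) ==> (((!w) || done) && ((!flag) || w))) && ((!(w ==> done)) ==> (w || done))))
Answer: WP = (done ==> ((((!done) ==> done) ==> (((!w) || done) && ((!flag) || (!done) || w))) && ((!((!done) ==> done)) ==> ((!((!w) && (!done))) || (!done) || w)))) && ((!done) ==> (((w ==> done) ==> (((!w) || done) && ((!flag) || w))) && ((!(w ==> done)) ==> (w || done))))


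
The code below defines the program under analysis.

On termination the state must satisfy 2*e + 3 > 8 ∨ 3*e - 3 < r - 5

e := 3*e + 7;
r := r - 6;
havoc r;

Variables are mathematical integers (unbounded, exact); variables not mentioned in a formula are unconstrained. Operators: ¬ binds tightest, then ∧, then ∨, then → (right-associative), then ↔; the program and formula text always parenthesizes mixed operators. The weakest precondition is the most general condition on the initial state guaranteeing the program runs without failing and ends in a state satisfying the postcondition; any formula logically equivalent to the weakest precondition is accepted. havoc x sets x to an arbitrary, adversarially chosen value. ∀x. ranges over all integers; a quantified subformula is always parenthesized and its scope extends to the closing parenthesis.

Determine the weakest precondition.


Working backward. After the program, the postcondition 2*e + 3 > 8 ∨ 3*e - 3 < r - 5 must hold; in canonical form it is 2*e > 5 ∨ 3*e < r - 2.
Before havoc r: ∀r_1. (2*e > 5 ∨ 3*e < r_1 - 2)
Before r := r - 6: ∀r_1. (2*e > 5 ∨ 3*e < r_1 - 2)
Before e := 3*e + 7: ∀r_1. (6*e > -9 ∨ 9*e < r_1 - 23)
Answer: WP = ∀r_1. (6*e > -9 ∨ 9*e < r_1 - 23)


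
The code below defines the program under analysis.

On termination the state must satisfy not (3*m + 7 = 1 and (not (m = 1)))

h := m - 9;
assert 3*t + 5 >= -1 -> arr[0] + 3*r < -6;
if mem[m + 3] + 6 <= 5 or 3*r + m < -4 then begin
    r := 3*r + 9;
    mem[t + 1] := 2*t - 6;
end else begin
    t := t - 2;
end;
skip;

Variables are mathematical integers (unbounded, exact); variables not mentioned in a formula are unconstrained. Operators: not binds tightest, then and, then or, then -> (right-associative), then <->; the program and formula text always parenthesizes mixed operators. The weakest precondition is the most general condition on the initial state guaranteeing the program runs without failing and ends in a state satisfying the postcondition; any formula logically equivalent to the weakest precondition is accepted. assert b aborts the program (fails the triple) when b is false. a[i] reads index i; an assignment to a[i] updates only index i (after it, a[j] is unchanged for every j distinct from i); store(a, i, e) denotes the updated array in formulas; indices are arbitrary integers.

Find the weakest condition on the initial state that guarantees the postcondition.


Working backward. After the program, the postcondition not (3*m + 7 = 1 and (not (m = 1))) must hold; in canonical form it is not (3*m = -6 and (not (m = 1))).
Before skip: not (3*m = -6 and (not (m = 1)))
Then branch requires not (3*m = -6 and (not (m = 1))); else branch requires not (3*m = -6 and (not (m = 1))).
Before the if: ((mem[m + 3] <= -1 or m + 3*r < -4) -> (not (3*m = -6 and (not (m = 1))))) and ((not (mem[m + 3] <= -1 or m + 3*r < -4)) -> (not (3*m = -6 and (not (m = 1)))))
Before assert 3*t + 5 >= -1 -> arr[0] + 3*r < -6: (3*t >= -6 -> arr[0] + 3*r < -6) and ((mem[m + 3] <= -1 or m + 3*r < -4) -> (not (3*m = -6 and (not (m = 1))))) and ((not (mem[m + 3] <= -1 or m + 3*r < -4)) -> (not (3*m = -6 and (not (m = 1)))))
Before h := m - 9: (3*t >= -6 -> arr[0] + 3*r < -6) and ((mem[m + 3] <= -1 or m + 3*r < -4) -> (not (3*m = -6 and (not (m = 1))))) and ((not (mem[m + 3] <= -1 or m + 3*r < -4)) -> (not (3*m = -6 and (not (m = 1)))))
Answer: WP = (3*t >= -6 -> arr[0] + 3*r < -6) and ((mem[m + 3] <= -1 or m + 3*r < -4) -> (not (3*m = -6 and (not (m = 1))))) and ((not (mem[m + 3] <= -1 or m + 3*r < -4)) -> (not (3*m = -6 and (not (m = 1)))))


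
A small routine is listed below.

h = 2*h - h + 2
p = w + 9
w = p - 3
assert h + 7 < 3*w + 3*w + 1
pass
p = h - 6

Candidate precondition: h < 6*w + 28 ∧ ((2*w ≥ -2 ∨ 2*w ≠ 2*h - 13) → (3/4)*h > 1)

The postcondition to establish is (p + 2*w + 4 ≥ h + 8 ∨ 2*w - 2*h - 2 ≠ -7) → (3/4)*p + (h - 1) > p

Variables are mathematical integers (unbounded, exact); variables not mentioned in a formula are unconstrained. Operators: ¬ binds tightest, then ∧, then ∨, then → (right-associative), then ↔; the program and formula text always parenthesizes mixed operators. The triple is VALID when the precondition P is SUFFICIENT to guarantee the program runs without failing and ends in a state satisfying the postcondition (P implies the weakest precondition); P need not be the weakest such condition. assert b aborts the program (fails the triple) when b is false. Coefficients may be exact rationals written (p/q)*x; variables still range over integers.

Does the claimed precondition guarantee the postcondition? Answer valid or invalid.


Working backward. After the program, the postcondition (p + 2*w + 4 ≥ h + 8 ∨ 2*w - 2*h - 2 ≠ -7) → (3/4)*p + (h - 1) > p must hold; in canonical form it is (p + 2*w ≥ h + 4 ∨ 2*w ≠ 2*h - 5) → h > (1/4)*p + 1.
Before p := h - 6: (2*w ≥ 10 ∨ 2*w ≠ 2*h - 5) → (3/4)*h > -1/2
Before skip: (2*w ≥ 10 ∨ 2*w ≠ 2*h - 5) → (3/4)*h > -1/2
Before assert h + 7 < 3*w + 3*w + 1: h < 6*w - 6 ∧ ((2*w ≥ 10 ∨ 2*w ≠ 2*h - 5) → (3/4)*h > -1/2)
Before w := p - 3: h < 6*p - 24 ∧ ((2*p ≥ 16 ∨ 2*p ≠ 2*h + 1) → (3/4)*h > -1/2)
Before p := w + 9: h < 6*w + 30 ∧ ((2*w ≥ -2 ∨ 2*w ≠ 2*h - 17) → (3/4)*h > -1/2)
Before h := 2*h - h + 2: h < 6*w + 28 ∧ ((2*w ≥ -2 ∨ 2*w ≠ 2*h - 13) → (3/4)*h > -2)
The weakest precondition is h < 6*w + 28 ∧ ((2*w ≥ -2 ∨ 2*w ≠ 2*h - 13) → (3/4)*h > -2).
Check whether h < 6*w + 28 ∧ ((2*w ≥ -2 ∨ 2*w ≠ 2*h - 13) → (3/4)*h > 1) implies it.
Every state satisfying the precondition satisfies the weakest precondition: the implication holds.
Answer: valid


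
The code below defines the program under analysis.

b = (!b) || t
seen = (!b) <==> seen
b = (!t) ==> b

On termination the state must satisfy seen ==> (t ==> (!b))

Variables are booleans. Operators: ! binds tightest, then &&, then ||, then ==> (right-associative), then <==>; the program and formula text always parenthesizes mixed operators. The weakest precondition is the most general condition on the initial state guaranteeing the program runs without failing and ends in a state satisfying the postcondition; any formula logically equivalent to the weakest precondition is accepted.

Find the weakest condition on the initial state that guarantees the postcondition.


Working backward. After the program, seen ==> (t ==> (!b)) must hold.
Before b := (!t) ==> b: seen ==> (t ==> (!((!t) ==> b)))
Before seen := (!b) <==> seen: ((!b) <==> seen) ==> (t ==> (!((!t) ==> b)))
Before b := (!b) || t: ((!((!b) || t)) <==> seen) ==> (t ==> (!((!t) ==> ((!b) || t))))
Answer: WP = ((!((!b) || t)) <==> seen) ==> (t ==> (!((!t) ==> ((!b) || t))))


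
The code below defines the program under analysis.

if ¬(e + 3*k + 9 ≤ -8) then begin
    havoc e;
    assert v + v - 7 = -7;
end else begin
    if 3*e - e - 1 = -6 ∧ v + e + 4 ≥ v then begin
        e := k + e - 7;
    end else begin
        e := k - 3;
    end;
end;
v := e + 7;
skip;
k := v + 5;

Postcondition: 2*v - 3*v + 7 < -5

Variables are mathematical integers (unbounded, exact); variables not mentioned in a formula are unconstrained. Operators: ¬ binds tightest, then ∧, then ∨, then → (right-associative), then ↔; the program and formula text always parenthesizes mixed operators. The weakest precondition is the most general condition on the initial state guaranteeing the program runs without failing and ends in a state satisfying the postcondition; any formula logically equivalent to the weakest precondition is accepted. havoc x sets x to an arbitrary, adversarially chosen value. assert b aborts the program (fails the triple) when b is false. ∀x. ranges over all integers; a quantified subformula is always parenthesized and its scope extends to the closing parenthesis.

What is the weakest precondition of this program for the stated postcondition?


Working backward. After the program, the postcondition 2*v - 3*v + 7 < -5 must hold; in canonical form it is v > 12.
Before k := v + 5: v > 12
Before skip: v > 12
Before v := e + 7: e > 5
Then branch requires ∀e_1. (2*v = 0 ∧ e_1 > 5); else branch requires ((2*e = -5 ∧ e ≥ -4) → e + k > 12) ∧ ((¬(2*e = -5 ∧ e ≥ -4)) → k > 8).
Before the if: ((¬(e + 3*k ≤ -17)) → (∀e_1. (2*v = 0 ∧ e_1 > 5))) ∧ (e + 3*k ≤ -17 → (((2*e = -5 ∧ e ≥ -4) → e + k > 12) ∧ ((¬(2*e = -5 ∧ e ≥ -4)) → k > 8)))
Answer: WP = ((¬(e + 3*k ≤ -17)) → (∀e_1. (2*v = 0 ∧ e_1 > 5))) ∧ (e + 3*k ≤ -17 → (((2*e = -5 ∧ e ≥ -4) → e + k > 12) ∧ ((¬(2*e = -5 ∧ e ≥ -4)) → k > 8)))
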